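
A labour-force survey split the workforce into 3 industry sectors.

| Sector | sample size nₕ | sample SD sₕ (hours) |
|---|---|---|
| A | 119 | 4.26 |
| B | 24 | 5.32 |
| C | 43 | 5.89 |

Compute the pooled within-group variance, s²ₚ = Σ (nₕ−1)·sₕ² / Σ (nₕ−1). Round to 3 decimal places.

Degrees of freedom: 118 + 23 + 42 = 183.
Σ(nₕ−1)sₕ² = 118·18.1476 + 23·28.3024 + 42·34.6921 = 4249.4402.
s²ₚ = 4249.4402 / 183 = 23.22098... → 23.221.

23.221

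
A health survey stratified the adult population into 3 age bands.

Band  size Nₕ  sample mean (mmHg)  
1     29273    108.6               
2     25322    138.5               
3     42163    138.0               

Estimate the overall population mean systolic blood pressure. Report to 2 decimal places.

129.24

x̄_st = (Σ Nₕx̄ₕ) / (Σ Nₕ) = (29273·108.6 + 25322·138.5 + 42163·138.0) / 96758
= 12504638.8 / 96758 = 129.2362... → 129.24.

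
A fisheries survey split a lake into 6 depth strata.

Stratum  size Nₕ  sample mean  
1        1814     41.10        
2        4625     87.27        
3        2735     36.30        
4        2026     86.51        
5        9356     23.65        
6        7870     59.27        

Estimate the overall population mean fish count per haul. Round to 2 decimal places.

50.67

N = 28426; weights Wₕ = Nₕ/N = (0.0638, 0.1627, 0.0962, 0.0713, 0.3291, 0.2769).
x̄_st = Σ Wₕ·x̄ₕ = 0.0638·41.10 + 0.1627·87.27 + 0.0962·36.30 + 0.0713·86.51 + 0.3291·23.65 + 0.2769·59.27 ≈ 50.6738...
→ 50.67.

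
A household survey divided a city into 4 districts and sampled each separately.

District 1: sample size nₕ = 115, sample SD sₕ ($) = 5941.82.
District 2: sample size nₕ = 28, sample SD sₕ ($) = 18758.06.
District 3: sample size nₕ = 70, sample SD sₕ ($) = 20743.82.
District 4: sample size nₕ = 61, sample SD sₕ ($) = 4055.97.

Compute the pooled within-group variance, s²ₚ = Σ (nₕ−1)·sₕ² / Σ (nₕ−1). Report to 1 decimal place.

1: (115−1)·5941.82² = 114·35305224.9124 = 4024795640.0136
2: (28−1)·18758.06² = 27·351864814.9636 = 9500350004.0172
3: (70−1)·20743.82² = 69·430306068.1924 = 29691118705.2756
4: (61−1)·4055.97² = 60·16450892.6409 = 987053558.454
Numerator = 44203317907.7604; denominator = Σ(nₕ−1) = 270.
s²ₚ = 44203317907.7604/270 = 163715992.251... → 163715992.3.

163715992.3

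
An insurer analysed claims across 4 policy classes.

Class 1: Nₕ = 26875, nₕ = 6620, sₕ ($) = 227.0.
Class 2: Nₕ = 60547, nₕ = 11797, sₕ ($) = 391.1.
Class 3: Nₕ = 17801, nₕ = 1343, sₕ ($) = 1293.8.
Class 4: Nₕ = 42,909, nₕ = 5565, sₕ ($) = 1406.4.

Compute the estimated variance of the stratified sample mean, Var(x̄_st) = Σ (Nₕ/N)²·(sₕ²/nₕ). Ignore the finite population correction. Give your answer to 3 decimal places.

N = 148132; Wₕ = Nₕ/N.
class 1: (26875/148132)²·227.0²/6620 = 0.256208
class 2: (60547/148132)²·391.1²/11797 = 2.166165
class 3: (17801/148132)²·1293.8²/1343 = 17.999039
class 4: (42909/148132)²·1406.4²/5565 = 29.823016
Sum = 50.244428 → 50.244.

50.244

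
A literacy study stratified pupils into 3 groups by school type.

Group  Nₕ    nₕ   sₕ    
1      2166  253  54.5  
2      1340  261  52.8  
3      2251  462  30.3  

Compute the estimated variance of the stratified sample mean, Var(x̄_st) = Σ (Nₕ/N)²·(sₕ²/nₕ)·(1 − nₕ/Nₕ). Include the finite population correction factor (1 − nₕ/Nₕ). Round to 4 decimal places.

2.1752

N = 5757; Wₕ = Nₕ/N.
group 1: (2166/5757)²·54.5²/253·(1 − 253/2166) = 1.4677546
group 2: (1340/5757)²·52.8²/261·(1 − 261/1340) = 0.4659734
group 3: (2251/5757)²·30.3²/462·(1 − 462/2251) = 0.2414553
Sum = 2.1751832 → 2.1752.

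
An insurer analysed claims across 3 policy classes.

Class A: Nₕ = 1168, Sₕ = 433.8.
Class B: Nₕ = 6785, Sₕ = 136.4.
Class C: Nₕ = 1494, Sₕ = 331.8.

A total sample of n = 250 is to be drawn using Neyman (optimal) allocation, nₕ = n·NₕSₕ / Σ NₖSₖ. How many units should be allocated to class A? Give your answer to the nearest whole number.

Σ NₕSₕ = 1168·433.8 + 6785·136.4 + 1494·331.8 = 1927861.6.
Share for A: 506678.4/1927861.6 = 0.26282.
n_A = 250 × 0.26282 = 65.705... → 66.

66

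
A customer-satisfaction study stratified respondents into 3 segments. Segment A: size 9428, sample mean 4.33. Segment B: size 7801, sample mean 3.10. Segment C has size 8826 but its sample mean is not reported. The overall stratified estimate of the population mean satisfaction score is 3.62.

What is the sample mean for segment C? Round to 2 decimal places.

N = 9428 + 7801 + 8826 = 26055.
Overall total = μ·N = 3.62·26055 = 94319.1.
Subtract the known strata: 9428·4.33 + 7801·3.10 = 65006.34.
Remaining total for segment C: 94319.1 − 65006.34 = 29312.76.
Divide by its size: 29312.76 / 8826 = 3.3212... → 3.32.

3.32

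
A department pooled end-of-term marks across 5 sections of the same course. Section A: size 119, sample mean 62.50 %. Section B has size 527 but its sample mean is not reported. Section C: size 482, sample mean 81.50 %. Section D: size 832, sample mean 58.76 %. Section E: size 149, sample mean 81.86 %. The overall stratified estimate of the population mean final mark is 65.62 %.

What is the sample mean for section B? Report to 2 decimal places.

58.04

Σ Nₕx̄ₕ = N·μ, so 527·x̄_B = 2109·65.62 − (119·62.50 + 482·81.50 + 832·58.76 + 149·81.86).
= 138392.58 − 107805.96 = 30586.62.
x̄_B = 30586.62 / 527 = 58.0391... → 58.04.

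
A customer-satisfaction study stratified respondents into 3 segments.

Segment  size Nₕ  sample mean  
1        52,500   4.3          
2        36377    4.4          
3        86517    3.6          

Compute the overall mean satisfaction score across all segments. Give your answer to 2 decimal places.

N = 175394; weights Wₕ = Nₕ/N = (0.2993, 0.2074, 0.4933).
x̄_st = Σ Wₕ·x̄ₕ = 0.2993·4.3 + 0.2074·4.4 + 0.4933·3.6 ≈ 3.9754...
→ 3.98.

3.98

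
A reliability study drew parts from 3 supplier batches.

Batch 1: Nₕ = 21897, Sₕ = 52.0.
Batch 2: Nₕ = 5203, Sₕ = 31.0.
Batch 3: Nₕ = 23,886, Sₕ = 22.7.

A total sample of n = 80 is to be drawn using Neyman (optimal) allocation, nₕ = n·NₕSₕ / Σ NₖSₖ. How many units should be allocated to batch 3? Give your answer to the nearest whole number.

Σ NₕSₕ = 21897·52.0 + 5203·31.0 + 23886·22.7 = 1842149.2.
Share for 3: 542212.2/1842149.2 = 0.29434.
n_3 = 80 × 0.29434 = 23.547... → 24.

24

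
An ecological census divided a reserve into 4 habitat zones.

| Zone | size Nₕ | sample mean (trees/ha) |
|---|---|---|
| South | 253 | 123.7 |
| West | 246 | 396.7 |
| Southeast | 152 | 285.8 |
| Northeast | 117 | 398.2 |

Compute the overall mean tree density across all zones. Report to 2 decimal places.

N = 253 + 246 + 152 + 117 = 768.
Overall mean = Σ (Nₕ/N)·x̄ₕ — weight by population share, not a simple average.
Σ Nₕx̄ₕ = 253·123.7 + 246·396.7 + 152·285.8 + 117·398.2 = 31296.1 + 97588.2 + 43441.6 + 46589.4 = 218915.3.
Divide by N: 218915.3 / 768 = 285.0460... → 285.05.

285.05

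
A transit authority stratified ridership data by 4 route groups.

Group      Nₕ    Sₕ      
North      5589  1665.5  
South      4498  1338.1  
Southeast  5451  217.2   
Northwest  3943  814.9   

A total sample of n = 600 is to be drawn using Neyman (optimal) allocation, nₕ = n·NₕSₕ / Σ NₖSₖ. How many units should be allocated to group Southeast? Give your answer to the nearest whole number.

North: NₕSₕ = 5589·1665.5 = 9308479.5
South: NₕSₕ = 4498·1338.1 = 6018773.8
Southeast: NₕSₕ = 5451·217.2 = 1183957.2
Northwest: NₕSₕ = 3943·814.9 = 3213150.7
Σ NₕSₕ = 19724361.2.
n_Southeast = 600·1183957.2/19724361.2 = 36.015... → 36.

36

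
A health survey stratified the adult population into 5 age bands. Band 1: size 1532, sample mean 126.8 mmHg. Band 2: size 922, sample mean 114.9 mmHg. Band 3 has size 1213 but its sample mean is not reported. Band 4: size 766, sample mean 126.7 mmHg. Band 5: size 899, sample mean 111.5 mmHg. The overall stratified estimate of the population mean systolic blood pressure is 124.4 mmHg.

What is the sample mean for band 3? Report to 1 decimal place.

Σ Nₕx̄ₕ = N·μ, so 1213·x̄_3 = 5332·124.4 − (1532·126.8 + 922·114.9 + 766·126.7 + 899·111.5).
= 663300.8 − 497486.1 = 165814.7.
x̄_3 = 165814.7 / 1213 = 136.698... → 136.7.

136.7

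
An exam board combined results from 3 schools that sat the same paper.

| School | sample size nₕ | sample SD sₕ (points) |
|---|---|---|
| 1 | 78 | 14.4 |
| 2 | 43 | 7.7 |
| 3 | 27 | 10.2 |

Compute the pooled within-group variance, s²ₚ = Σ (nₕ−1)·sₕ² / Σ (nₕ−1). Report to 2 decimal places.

145.94

1: (78−1)·14.4² = 77·207.36 = 15966.72
2: (43−1)·7.7² = 42·59.29 = 2490.18
3: (27−1)·10.2² = 26·104.04 = 2705.04
Numerator = 21161.94; denominator = Σ(nₕ−1) = 145.
s²ₚ = 21161.94/145 = 145.9444... → 145.94.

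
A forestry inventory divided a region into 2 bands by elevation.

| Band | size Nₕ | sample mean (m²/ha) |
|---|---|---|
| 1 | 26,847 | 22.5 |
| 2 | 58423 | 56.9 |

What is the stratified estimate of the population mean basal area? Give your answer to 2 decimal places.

N = 85270; weights Wₕ = Nₕ/N = (0.3148, 0.6852).
x̄_st = Σ Wₕ·x̄ₕ = 0.3148·22.5 + 0.6852·56.9 ≈ 46.0693...
→ 46.07.

46.07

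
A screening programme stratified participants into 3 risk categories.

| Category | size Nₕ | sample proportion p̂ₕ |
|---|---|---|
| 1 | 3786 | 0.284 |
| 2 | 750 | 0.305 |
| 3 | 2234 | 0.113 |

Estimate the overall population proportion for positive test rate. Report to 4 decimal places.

0.2299

Wₕ = Nₕ/N with N = 6770: 0.5592, 0.1108, 0.3300.
p̂_st = 0.5592·0.284 + 0.1108·0.305 + 0.3300·0.113 ≈ 0.229899... → 0.2299.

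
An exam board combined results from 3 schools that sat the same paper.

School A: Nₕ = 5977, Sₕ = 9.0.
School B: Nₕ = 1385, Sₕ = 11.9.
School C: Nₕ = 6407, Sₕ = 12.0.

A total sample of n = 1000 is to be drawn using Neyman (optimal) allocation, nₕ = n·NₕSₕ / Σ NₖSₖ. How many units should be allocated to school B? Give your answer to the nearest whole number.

112

Σ NₕSₕ = 5977·9.0 + 1385·11.9 + 6407·12.0 = 147158.5.
Share for B: 16481.5/147158.5 = 0.11200.
n_B = 1000 × 0.11200 = 111.998... → 112.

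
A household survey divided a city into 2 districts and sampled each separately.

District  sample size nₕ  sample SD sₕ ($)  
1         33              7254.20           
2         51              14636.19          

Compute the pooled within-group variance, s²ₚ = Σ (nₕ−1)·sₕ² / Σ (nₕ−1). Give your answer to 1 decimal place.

151156734.8

1: (33−1)·7254.20² = 32·52623417.64 = 1683949364.48
2: (51−1)·14636.19² = 50·214218057.7161 = 10710902885.805
Numerator = 12394852250.285; denominator = Σ(nₕ−1) = 82.
s²ₚ = 12394852250.285/82 = 151156734.760... → 151156734.8.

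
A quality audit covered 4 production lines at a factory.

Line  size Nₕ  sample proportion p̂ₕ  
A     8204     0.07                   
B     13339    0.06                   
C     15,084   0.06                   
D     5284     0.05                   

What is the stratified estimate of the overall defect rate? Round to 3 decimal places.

0.061

N = 8204 + 13339 + 15084 + 5284 = 41911.
Overall proportion = Σ (Nₕ/N)·p̂ₕ.
Σ Nₕp̂ₕ = 574.28 + 800.34 + 905.04 + 264.2 = 2543.86.
2543.86 / 41911 = 0.06070... → 0.061.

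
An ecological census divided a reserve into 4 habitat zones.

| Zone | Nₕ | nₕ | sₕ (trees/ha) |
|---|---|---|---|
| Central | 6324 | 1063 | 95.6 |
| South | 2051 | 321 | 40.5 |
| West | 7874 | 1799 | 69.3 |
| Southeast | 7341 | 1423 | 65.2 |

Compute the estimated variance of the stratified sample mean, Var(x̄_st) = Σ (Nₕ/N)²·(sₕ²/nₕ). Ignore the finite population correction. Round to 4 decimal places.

N = 23590; Wₕ = Nₕ/N.
zone Central: (6324/23590)²·95.6²/1063 = 0.6178889
zone South: (2051/23590)²·40.5²/321 = 0.0386261
zone West: (7874/23590)²·69.3²/1799 = 0.2974201
zone Southeast: (7341/23590)²·65.2²/1423 = 0.2892976
Sum = 1.2432326 → 1.2432.

1.2432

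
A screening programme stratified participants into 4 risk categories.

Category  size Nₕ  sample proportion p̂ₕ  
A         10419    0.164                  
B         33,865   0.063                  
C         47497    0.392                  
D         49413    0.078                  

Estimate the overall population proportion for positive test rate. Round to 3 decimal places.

N = 10419 + 33865 + 47497 + 49413 = 141194.
Overall proportion = Σ (Nₕ/N)·p̂ₕ.
Σ Nₕp̂ₕ = 1708.716 + 2133.495 + 18618.824 + 3854.214 = 26315.249.
26315.249 / 141194 = 0.18638... → 0.186.

0.186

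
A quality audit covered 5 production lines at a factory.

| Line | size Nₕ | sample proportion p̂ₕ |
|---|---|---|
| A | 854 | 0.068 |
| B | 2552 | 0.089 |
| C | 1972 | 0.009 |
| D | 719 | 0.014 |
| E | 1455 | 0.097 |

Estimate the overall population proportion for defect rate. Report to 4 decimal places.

0.0601

Wₕ = Nₕ/N with N = 7552: 0.1131, 0.3379, 0.2611, 0.0952, 0.1927.
p̂_st = 0.1131·0.068 + 0.3379·0.089 + 0.2611·0.009 + 0.0952·0.014 + 0.1927·0.097 ≈ 0.060136... → 0.0601.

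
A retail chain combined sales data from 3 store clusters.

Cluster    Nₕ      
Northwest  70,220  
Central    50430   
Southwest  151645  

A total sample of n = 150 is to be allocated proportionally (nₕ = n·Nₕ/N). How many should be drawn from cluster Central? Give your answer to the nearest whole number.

28

Share of cluster Central = 50430/272295 = 0.18520.
Allocate 150 × 0.18520 = 27.781... → 28.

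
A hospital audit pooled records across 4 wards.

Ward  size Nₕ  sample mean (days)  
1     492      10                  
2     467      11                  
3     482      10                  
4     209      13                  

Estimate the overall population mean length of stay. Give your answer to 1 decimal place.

N = 1650; weights Wₕ = Nₕ/N = (0.2982, 0.2830, 0.2921, 0.1267).
x̄_st = Σ Wₕ·x̄ₕ = 0.2982·10 + 0.2830·11 + 0.2921·10 + 0.1267·13 ≈ 10.663...
→ 10.7.

10.7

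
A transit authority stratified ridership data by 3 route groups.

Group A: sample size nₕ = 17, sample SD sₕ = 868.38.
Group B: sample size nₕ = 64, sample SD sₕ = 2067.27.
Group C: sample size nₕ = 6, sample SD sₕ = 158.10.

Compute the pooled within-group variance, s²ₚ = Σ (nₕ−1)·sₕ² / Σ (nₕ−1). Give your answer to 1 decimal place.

Degrees of freedom: 16 + 63 + 5 = 84.
Σ(nₕ−1)sₕ² = 16·754083.8244 + 63·4273605.2529 + 5·24995.61 = 281427450.1731.
s²ₚ = 281427450.1731 / 84 = 3350326.788... → 3350326.8.

3350326.8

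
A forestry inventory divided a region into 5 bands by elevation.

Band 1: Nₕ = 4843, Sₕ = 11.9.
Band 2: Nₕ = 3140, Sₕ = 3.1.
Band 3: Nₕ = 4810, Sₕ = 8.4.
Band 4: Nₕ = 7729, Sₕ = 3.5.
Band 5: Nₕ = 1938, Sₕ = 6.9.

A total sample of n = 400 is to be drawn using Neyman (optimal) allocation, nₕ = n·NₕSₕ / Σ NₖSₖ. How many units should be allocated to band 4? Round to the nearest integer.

1: NₕSₕ = 4843·11.9 = 57631.7
2: NₕSₕ = 3140·3.1 = 9734
3: NₕSₕ = 4810·8.4 = 40404
4: NₕSₕ = 7729·3.5 = 27051.5
5: NₕSₕ = 1938·6.9 = 13372.2
Σ NₕSₕ = 148193.4.
n_4 = 400·27051.5/148193.4 = 73.017... → 73.

73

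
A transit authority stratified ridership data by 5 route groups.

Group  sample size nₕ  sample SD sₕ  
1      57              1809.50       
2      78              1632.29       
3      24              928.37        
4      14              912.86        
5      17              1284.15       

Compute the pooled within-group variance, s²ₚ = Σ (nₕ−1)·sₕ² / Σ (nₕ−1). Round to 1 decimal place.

2408419.2

1: (57−1)·1809.50² = 56·3274290.25 = 183360254
2: (78−1)·1632.29² = 77·2664370.6441 = 205156539.5957
3: (24−1)·928.37² = 23·861870.8569 = 19823029.7087
4: (14−1)·912.86² = 13·833313.3796 = 10833073.9348
5: (17−1)·1284.15² = 16·1649041.2225 = 26384659.56
Numerator = 445557556.7992; denominator = Σ(nₕ−1) = 185.
s²ₚ = 445557556.7992/185 = 2408419.226... → 2408419.2.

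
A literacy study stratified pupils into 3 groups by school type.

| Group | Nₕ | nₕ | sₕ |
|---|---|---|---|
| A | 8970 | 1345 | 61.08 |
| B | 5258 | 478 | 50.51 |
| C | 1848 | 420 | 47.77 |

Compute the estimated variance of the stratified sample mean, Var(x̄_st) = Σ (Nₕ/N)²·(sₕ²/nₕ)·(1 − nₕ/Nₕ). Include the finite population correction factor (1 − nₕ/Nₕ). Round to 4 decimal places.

1.3086

N = 16076. Term for each stratum: Wₕ²sₕ²/nₕ·(1−nₕ/Nₕ).
Var(x̄_st) = 0.7340947 + 0.5190621 + 0.0554799 = 1.3086366 → 1.3086.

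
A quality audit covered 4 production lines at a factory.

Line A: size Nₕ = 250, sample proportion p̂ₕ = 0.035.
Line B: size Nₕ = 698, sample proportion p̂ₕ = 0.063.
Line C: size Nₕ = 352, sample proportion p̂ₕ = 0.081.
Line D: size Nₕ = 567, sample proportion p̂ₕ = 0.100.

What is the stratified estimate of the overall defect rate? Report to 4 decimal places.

N = 250 + 698 + 352 + 567 = 1867.
Overall proportion = Σ (Nₕ/N)·p̂ₕ.
Σ Nₕp̂ₕ = 8.75 + 43.974 + 28.512 + 56.7 = 137.936.
137.936 / 1867 = 0.073881... → 0.0739.

0.0739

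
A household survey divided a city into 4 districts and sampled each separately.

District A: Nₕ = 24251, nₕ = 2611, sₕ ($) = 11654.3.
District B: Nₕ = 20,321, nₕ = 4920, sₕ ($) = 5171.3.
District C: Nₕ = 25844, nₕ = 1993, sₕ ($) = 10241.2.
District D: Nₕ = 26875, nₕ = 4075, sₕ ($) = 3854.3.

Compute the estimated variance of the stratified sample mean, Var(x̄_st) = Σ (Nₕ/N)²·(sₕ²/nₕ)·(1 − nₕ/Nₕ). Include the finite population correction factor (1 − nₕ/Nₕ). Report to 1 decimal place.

6726.8

N = 97291. Term for each stratum: Wₕ²sₕ²/nₕ·(1−nₕ/Nₕ).
Var(x̄_st) = 2884.0786 + 179.7145 + 3427.0101 + 235.9942 = 6726.7974 → 6726.8.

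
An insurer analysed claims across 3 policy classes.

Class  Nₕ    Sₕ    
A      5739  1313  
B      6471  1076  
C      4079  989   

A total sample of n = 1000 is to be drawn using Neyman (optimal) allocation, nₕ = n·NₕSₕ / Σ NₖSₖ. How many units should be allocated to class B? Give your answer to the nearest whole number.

A: NₕSₕ = 5739·1313 = 7535307
B: NₕSₕ = 6471·1076 = 6962796
C: NₕSₕ = 4079·989 = 4034131
Σ NₕSₕ = 18532234.
n_B = 1000·6962796/18532234 = 375.713... → 376.

376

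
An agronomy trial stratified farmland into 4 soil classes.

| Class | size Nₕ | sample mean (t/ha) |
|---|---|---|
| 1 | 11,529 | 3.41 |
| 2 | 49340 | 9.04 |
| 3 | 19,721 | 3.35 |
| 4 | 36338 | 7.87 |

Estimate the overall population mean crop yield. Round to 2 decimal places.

7.16

x̄_st = (Σ Nₕx̄ₕ) / (Σ Nₕ) = (11529·3.41 + 49340·9.04 + 19721·3.35 + 36338·7.87) / 116928
= 837392.9 / 116928 = 7.1616... → 7.16.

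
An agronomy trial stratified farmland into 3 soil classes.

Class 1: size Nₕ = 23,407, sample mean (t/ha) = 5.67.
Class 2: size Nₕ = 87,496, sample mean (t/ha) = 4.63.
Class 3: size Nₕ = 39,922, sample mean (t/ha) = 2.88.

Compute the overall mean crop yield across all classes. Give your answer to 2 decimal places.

N = 23407 + 87496 + 39922 = 150825.
Overall mean = Σ (Nₕ/N)·x̄ₕ — weight by population share, not a simple average.
Σ Nₕx̄ₕ = 23407·5.67 + 87496·4.63 + 39922·2.88 = 132717.69 + 405106.48 + 114975.36 = 652799.53.
Divide by N: 652799.53 / 150825 = 4.3282... → 4.33.

4.33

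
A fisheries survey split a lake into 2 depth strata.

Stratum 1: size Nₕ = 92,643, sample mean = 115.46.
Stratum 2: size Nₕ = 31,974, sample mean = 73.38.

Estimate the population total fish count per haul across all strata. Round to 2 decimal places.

13042812.90

Population total = Σ Nₕ·x̄ₕ (each stratum's size times its mean).
92643·115.46 + 31974·73.38 = 10696560.78 + 2346252.12 = 13042812.90.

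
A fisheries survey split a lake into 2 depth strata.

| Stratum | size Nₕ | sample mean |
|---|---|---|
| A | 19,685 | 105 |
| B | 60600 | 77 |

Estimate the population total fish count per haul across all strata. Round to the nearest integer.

Estimate total by summing Nₕ·x̄ₕ over strata.
19685·105 + 60600·77 = 2066925 + 4666200 = 6733125.

6733125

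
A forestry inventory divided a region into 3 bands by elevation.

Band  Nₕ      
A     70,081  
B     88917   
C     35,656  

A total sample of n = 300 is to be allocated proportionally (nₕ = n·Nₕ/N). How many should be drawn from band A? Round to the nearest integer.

N = 70081 + 88917 + 35656 = 194654.
n_A = 300·70081/194654 = 108.009... → 108.

108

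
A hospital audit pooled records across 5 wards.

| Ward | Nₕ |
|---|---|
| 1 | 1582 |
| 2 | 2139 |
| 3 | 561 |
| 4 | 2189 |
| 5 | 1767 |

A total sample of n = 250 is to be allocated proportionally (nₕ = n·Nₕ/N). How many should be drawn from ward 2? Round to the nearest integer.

N = 1582 + 2139 + 561 + 2189 + 1767 = 8238.
n_2 = 250·2139/8238 = 64.913... → 65.

65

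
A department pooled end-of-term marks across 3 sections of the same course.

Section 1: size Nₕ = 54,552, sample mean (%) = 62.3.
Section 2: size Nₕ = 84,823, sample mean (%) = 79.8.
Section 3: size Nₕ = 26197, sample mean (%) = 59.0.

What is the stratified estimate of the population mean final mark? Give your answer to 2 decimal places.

x̄_st = (Σ Nₕx̄ₕ) / (Σ Nₕ) = (54552·62.3 + 84823·79.8 + 26197·59.0) / 165572
= 11713088 / 165572 = 70.7432... → 70.74.

70.74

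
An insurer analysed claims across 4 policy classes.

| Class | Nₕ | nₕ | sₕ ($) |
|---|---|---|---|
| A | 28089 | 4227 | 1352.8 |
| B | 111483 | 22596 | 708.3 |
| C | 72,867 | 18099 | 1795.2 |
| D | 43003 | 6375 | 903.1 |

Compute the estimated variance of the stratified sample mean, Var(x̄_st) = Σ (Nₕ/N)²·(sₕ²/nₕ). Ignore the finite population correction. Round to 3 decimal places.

27.579

N = 255442. Term for each stratum: Wₕ²sₕ²/nₕ.
Var(x̄_st) = 5.235075 + 4.228980 + 14.489329 + 3.625805 = 27.579188 → 27.579.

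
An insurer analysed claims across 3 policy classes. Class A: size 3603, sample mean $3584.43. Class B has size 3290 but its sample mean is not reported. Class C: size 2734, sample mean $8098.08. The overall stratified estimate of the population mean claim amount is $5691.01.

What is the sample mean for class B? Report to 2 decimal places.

5997.72

N = 3603 + 3290 + 2734 = 9627.
Overall total = μ·N = 5691.01·9627 = 54787353.27.
Subtract the known strata: 3603·3584.43 + 2734·8098.08 = 35054852.01.
Remaining total for class B: 54787353.27 − 35054852.01 = 19732501.26.
Divide by its size: 19732501.26 / 3290 = 5997.7207... → 5997.72.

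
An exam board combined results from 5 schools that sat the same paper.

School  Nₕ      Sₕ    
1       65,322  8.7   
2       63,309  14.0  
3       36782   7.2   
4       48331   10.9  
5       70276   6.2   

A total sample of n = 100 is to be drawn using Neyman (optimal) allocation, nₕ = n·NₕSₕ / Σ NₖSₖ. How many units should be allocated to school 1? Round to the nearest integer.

1: NₕSₕ = 65322·8.7 = 568301.4
2: NₕSₕ = 63309·14.0 = 886326
3: NₕSₕ = 36782·7.2 = 264830.4
4: NₕSₕ = 48331·10.9 = 526807.9
5: NₕSₕ = 70276·6.2 = 435711.2
Σ NₕSₕ = 2681976.9.
n_1 = 100·568301.4/2681976.9 = 21.190... → 21.

21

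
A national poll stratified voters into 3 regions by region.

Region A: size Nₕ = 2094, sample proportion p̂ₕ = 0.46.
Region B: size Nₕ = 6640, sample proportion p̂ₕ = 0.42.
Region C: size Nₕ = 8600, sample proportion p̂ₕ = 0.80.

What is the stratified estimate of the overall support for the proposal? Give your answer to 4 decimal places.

0.6134

Wₕ = Nₕ/N with N = 17334: 0.1208, 0.3831, 0.4961.
p̂_st = 0.1208·0.46 + 0.3831·0.42 + 0.4961·0.80 ≈ 0.613363... → 0.6134.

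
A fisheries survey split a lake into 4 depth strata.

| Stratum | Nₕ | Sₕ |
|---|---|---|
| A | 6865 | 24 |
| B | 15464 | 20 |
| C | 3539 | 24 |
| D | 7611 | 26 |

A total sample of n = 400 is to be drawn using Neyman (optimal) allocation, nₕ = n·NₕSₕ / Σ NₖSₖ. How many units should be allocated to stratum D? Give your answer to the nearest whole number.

105

Σ NₕSₕ = 6865·24 + 15464·20 + 3539·24 + 7611·26 = 756862.
Share for D: 197886/756862 = 0.26146.
n_D = 400 × 0.26146 = 104.582... → 105.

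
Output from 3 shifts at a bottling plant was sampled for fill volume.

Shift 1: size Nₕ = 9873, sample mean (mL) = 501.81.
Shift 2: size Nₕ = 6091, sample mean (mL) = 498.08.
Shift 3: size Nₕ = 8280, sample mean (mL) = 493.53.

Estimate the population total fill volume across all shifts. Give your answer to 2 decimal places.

1: 9873·501.81 = 4954370.13
2: 6091·498.08 = 3033805.28
3: 8280·493.53 = 4086428.4
τ̂ = Σ Nₕx̄ₕ = 12074603.81.

12074603.81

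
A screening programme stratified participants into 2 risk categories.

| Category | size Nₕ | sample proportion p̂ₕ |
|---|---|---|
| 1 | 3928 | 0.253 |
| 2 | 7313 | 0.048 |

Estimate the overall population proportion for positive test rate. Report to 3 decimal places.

N = 3928 + 7313 = 11241.
Overall proportion = Σ (Nₕ/N)·p̂ₕ.
Σ Nₕp̂ₕ = 993.784 + 351.024 = 1344.808.
1344.808 / 11241 = 0.11963... → 0.120.

0.120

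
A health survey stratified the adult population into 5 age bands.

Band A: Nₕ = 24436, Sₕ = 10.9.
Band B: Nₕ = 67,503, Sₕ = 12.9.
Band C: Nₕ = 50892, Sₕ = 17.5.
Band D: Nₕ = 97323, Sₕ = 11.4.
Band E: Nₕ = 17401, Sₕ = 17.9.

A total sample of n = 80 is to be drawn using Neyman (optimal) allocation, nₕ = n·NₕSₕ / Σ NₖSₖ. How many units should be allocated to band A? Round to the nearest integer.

6

Σ NₕSₕ = 24436·10.9 + 67503·12.9 + 50892·17.5 + 97323·11.4 + 17401·17.9 = 3448711.2.
Share for A: 266352.4/3448711.2 = 0.07723.
n_A = 80 × 0.07723 = 6.179... → 6.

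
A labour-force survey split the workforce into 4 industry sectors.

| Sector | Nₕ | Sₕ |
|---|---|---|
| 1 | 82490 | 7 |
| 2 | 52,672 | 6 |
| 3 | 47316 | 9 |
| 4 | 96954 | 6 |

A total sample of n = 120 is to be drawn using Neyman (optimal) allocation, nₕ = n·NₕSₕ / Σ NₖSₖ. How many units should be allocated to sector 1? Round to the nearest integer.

1: NₕSₕ = 82490·7 = 577430
2: NₕSₕ = 52672·6 = 316032
3: NₕSₕ = 47316·9 = 425844
4: NₕSₕ = 96954·6 = 581724
Σ NₕSₕ = 1901030.
n_1 = 120·577430/1901030 = 36.450... → 36.

36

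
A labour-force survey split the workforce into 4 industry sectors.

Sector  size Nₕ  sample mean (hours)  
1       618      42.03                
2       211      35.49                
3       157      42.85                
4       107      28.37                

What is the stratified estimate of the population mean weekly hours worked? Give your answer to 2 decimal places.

N = 1093; weights Wₕ = Nₕ/N = (0.5654, 0.1930, 0.1436, 0.0979).
x̄_st = Σ Wₕ·x̄ₕ = 0.5654·42.03 + 0.1930·35.49 + 0.1436·42.85 + 0.0979·28.37 ≈ 39.5480...
→ 39.55.

39.55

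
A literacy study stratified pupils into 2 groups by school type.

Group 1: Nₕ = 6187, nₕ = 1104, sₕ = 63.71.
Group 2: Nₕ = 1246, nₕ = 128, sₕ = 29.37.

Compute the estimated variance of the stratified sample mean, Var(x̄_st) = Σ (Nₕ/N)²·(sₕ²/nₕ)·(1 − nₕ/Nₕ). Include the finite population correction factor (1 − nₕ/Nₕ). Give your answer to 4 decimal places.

N = 7433. Term for each stratum: Wₕ²sₕ²/nₕ·(1−nₕ/Nₕ).
Var(x̄_st) = 2.0927536 + 0.1699141 = 2.2626677 → 2.2627.

2.2627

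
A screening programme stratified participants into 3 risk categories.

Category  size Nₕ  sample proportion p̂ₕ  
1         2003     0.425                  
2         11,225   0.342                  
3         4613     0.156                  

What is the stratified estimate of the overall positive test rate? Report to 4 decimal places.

0.3032

Wₕ = Nₕ/N with N = 17841: 0.1123, 0.6292, 0.2586.
p̂_st = 0.1123·0.425 + 0.6292·0.342 + 0.2586·0.156 ≈ 0.303226... → 0.3032.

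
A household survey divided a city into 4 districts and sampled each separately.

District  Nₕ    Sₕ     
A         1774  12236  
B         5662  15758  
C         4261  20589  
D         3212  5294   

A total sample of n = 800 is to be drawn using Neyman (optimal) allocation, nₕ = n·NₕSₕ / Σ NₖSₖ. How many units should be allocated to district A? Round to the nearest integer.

A: NₕSₕ = 1774·12236 = 21706664
B: NₕSₕ = 5662·15758 = 89221796
C: NₕSₕ = 4261·20589 = 87729729
D: NₕSₕ = 3212·5294 = 17004328
Σ NₕSₕ = 215662517.
n_A = 800·21706664/215662517 = 80.521... → 81.

81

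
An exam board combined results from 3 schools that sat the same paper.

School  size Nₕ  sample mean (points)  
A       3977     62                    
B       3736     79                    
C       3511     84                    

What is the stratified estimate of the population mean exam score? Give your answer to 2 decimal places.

N = 3977 + 3736 + 3511 = 11224.
Weight each subgroup mean by Nₕ/N and sum.
Σ Nₕx̄ₕ = 3977·62 + 3736·79 + 3511·84 = 246574 + 295144 + 294924 = 836642.
Divide by N: 836642 / 11224 = 74.5404... → 74.54.

74.54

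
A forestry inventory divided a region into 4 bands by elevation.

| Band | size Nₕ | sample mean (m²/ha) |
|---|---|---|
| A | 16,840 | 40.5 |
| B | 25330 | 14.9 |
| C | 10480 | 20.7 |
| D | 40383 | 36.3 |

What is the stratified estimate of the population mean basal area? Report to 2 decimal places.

x̄_st = (Σ Nₕx̄ₕ) / (Σ Nₕ) = (16840·40.5 + 25330·14.9 + 10480·20.7 + 40383·36.3) / 93033
= 2742275.9 / 93033 = 29.4764... → 29.48.

29.48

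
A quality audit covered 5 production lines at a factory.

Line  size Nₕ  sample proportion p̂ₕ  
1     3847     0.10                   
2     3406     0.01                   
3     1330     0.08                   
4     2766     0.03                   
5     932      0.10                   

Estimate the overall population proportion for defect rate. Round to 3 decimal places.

0.057

N = 3847 + 3406 + 1330 + 2766 + 932 = 12281.
Overall proportion = Σ (Nₕ/N)·p̂ₕ.
Σ Nₕp̂ₕ = 384.7 + 34.06 + 106.4 + 82.98 + 93.2 = 701.34.
701.34 / 12281 = 0.05711... → 0.057.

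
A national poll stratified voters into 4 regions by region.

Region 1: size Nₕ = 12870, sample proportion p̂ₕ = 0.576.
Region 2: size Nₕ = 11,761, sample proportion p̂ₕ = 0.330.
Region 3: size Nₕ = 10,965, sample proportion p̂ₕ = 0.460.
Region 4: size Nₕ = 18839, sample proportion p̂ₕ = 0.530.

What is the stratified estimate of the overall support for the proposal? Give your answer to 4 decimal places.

Wₕ = Nₕ/N with N = 54435: 0.2364, 0.2161, 0.2014, 0.3461.
p̂_st = 0.2364·0.576 + 0.2161·0.330 + 0.2014·0.460 + 0.3461·0.530 ≈ 0.483564... → 0.4836.

0.4836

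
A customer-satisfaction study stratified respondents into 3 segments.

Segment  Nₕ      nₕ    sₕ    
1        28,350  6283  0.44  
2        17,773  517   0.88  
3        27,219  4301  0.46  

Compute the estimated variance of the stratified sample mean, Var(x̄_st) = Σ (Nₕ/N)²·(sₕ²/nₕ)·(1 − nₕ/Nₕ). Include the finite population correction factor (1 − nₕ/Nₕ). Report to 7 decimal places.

N = 73342. Term for each stratum: Wₕ²sₕ²/nₕ·(1−nₕ/Nₕ).
Var(x̄_st) = 0.0000035837 + 0.0000854024 + 0.0000057054 = 0.0000946915 → 0.0000947.

0.0000947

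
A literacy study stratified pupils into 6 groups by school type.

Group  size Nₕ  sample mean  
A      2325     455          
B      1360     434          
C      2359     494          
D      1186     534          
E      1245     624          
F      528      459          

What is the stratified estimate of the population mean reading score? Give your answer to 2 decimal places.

N = 9003; weights Wₕ = Nₕ/N = (0.2582, 0.1511, 0.2620, 0.1317, 0.1383, 0.0586).
x̄_st = Σ Wₕ·x̄ₕ = 0.2582·455 + 0.1511·434 + 0.2620·494 + 0.1317·534 + 0.1383·624 + 0.0586·459 ≈ 496.0588...
→ 496.06.

496.06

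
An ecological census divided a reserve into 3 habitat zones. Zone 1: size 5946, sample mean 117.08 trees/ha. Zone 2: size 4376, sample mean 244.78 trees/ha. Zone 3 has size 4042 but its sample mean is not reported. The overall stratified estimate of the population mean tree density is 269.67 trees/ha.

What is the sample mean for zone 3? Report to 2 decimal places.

521.08

N = 5946 + 4376 + 4042 = 14364.
Overall total = μ·N = 269.67·14364 = 3873539.88.
Subtract the known strata: 5946·117.08 + 4376·244.78 = 1767314.96.
Remaining total for zone 3: 3873539.88 − 1767314.96 = 2106224.92.
Divide by its size: 2106224.92 / 4042 = 521.0848... → 521.08.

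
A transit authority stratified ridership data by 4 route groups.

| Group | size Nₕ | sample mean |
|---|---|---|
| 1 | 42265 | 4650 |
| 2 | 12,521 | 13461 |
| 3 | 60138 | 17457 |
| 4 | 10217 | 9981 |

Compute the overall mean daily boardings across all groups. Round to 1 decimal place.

12121.4

x̄_st = (Σ Nₕx̄ₕ) / (Σ Nₕ) = (42265·4650 + 12521·13461 + 60138·17457 + 10217·9981) / 125141
= 1516882374 / 125141 = 12121.386... → 12121.4.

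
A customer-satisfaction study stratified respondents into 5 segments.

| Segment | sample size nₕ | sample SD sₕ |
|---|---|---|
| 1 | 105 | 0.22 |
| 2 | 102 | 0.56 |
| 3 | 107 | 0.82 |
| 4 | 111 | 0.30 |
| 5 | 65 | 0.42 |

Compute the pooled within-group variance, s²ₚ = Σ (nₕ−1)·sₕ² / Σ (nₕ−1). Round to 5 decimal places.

0.26633

Degrees of freedom: 104 + 101 + 106 + 110 + 64 = 485.
Σ(nₕ−1)sₕ² = 104·0.0484 + 101·0.3136 + 106·0.6724 + 110·0.09 + 64·0.1764 = 129.1712.
s²ₚ = 129.1712 / 485 = 0.2663324... → 0.26633.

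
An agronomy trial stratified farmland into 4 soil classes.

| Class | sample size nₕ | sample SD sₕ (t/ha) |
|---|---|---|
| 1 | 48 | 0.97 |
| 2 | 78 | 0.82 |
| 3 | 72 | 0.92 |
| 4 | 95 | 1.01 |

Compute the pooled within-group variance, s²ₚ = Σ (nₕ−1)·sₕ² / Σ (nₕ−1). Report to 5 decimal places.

0.87191

1: (48−1)·0.97² = 47·0.9409 = 44.2223
2: (78−1)·0.82² = 77·0.6724 = 51.7748
3: (72−1)·0.92² = 71·0.8464 = 60.0944
4: (95−1)·1.01² = 94·1.0201 = 95.8894
Numerator = 251.9809; denominator = Σ(nₕ−1) = 289.
s²ₚ = 251.9809/289 = 0.8719062... → 0.87191.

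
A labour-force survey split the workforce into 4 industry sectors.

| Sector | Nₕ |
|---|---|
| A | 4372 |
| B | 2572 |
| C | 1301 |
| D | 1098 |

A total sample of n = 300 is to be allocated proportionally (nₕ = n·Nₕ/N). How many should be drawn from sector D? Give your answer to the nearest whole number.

35

Share of sector D = 1098/9343 = 0.11752.
Allocate 300 × 0.11752 = 35.256... → 35.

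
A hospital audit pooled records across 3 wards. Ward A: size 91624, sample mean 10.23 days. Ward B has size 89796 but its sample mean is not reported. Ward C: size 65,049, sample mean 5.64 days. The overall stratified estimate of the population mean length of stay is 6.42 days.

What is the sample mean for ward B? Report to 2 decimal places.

3.10

N = 91624 + 89796 + 65049 = 246469.
Overall total = μ·N = 6.42·246469 = 1582330.98.
Subtract the known strata: 91624·10.23 + 65049·5.64 = 1304189.88.
Remaining total for ward B: 1582330.98 − 1304189.88 = 278141.1.
Divide by its size: 278141.1 / 89796 = 3.0975... → 3.10.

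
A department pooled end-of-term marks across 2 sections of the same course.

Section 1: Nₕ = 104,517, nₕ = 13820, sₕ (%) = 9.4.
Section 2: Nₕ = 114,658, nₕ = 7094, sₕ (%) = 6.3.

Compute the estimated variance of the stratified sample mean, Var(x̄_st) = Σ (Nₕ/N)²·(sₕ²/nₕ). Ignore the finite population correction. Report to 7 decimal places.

0.0029851

N = 219175; Wₕ = Nₕ/N.
section 1: (104517/219175)²·9.4²/13820 = 0.0014539166
section 2: (114658/219175)²·6.3²/7094 = 0.0015311460
Sum = 0.0029850626 → 0.0029851.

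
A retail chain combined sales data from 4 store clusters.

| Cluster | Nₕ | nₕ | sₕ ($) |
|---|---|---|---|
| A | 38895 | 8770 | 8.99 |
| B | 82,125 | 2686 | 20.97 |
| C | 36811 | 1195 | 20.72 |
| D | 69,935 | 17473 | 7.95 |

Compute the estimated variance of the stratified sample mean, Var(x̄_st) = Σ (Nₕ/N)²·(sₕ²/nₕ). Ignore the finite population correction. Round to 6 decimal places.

0.031278

N = 227766; Wₕ = Nₕ/N.
cluster A: (38895/227766)²·8.99²/8770 = 0.000268738
cluster B: (82125/227766)²·20.97²/2686 = 0.021284518
cluster C: (36811/227766)²·20.72²/1195 = 0.009384022
cluster D: (69935/227766)²·7.95²/17473 = 0.000341019
Sum = 0.031278298 → 0.031278.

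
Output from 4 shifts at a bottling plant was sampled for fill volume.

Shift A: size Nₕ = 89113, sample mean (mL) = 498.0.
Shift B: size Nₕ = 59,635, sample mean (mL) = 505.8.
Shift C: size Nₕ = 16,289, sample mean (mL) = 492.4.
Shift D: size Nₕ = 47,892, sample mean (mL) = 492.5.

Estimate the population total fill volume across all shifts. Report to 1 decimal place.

Population total = Σ Nₕ·x̄ₕ (each stratum's size times its mean).
89113·498.0 + 59635·505.8 + 16289·492.4 + 47892·492.5 = 44378274 + 30163383 + 8020703.6 + 23586810 = 106149170.6.

106149170.6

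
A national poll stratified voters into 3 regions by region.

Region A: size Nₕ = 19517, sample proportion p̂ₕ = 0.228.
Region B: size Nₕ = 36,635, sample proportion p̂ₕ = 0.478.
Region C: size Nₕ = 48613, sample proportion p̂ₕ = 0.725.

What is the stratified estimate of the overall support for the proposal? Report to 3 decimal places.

0.546

Wₕ = Nₕ/N with N = 104765: 0.1863, 0.3497, 0.4640.
p̂_st = 0.1863·0.228 + 0.3497·0.478 + 0.4640·0.725 ≈ 0.54604... → 0.546.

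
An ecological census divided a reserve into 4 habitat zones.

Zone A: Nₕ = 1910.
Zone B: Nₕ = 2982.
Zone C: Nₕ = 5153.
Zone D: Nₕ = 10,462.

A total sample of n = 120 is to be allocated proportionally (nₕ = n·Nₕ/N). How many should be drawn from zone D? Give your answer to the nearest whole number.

N = 1910 + 2982 + 5153 + 10462 = 20507.
n_D = 120·10462/20507 = 61.220... → 61.

61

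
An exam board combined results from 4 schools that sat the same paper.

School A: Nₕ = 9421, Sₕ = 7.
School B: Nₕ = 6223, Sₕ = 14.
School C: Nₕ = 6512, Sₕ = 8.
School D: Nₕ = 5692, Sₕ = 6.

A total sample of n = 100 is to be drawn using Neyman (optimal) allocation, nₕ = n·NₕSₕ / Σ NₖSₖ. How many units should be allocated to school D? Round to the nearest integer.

A: NₕSₕ = 9421·7 = 65947
B: NₕSₕ = 6223·14 = 87122
C: NₕSₕ = 6512·8 = 52096
D: NₕSₕ = 5692·6 = 34152
Σ NₕSₕ = 239317.
n_D = 100·34152/239317 = 14.271... → 14.

14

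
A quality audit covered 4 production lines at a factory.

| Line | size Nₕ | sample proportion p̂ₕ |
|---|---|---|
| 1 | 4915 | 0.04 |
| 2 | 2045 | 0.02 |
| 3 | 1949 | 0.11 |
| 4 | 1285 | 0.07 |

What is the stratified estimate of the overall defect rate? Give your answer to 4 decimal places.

N = 4915 + 2045 + 1949 + 1285 = 10194.
Overall proportion = Σ (Nₕ/N)·p̂ₕ.
Σ Nₕp̂ₕ = 196.6 + 40.9 + 214.39 + 89.95 = 541.84.
541.84 / 10194 = 0.053153... → 0.0532.

0.0532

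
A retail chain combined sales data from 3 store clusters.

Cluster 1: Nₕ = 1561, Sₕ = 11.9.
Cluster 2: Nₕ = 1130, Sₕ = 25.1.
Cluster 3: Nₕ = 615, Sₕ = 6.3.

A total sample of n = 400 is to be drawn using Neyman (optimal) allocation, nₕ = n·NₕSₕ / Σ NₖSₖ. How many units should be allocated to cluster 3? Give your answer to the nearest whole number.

30

Σ NₕSₕ = 1561·11.9 + 1130·25.1 + 615·6.3 = 50813.4.
Share for 3: 3874.5/50813.4 = 0.07625.
n_3 = 400 × 0.07625 = 30.500... → 30.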